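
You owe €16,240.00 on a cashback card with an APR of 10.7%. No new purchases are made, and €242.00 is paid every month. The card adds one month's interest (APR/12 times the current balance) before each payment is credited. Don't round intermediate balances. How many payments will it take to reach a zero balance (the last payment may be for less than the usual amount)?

Monthly rate r = 10.7%/12 = 0.891667% = 0.00891667.
Recurrence: B ← B·(1+r) − €242.00.
Month 1: interest €144.81; balance after payment €16,142.81.
Month 2: interest €143.94; balance after payment €16,044.75.
Closed form: n = −ln(1 − rB₀/P)/ln(1+r) = −ln(0.40163)/ln(1.00892) ≈ 102.762, so the balance reaches zero during payment 103.

103 payments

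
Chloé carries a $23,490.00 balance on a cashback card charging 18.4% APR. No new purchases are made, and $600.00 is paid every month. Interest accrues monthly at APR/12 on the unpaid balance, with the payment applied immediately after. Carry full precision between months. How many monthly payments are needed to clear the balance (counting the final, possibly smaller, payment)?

61 months

Monthly rate r = 18.4%/12 = 1.53333% = 0.0153333.
Recurrence: B ← B·(1+r) − $600.00.
Month 1: interest $360.18; balance after payment $23,250.18.
Month 2: interest $356.50; balance after payment $23,006.68.
Closed form: n = −ln(1 − rB₀/P)/ln(1+r) = −ln(0.3997)/ln(1.01533) ≈ 60.264, so the balance reaches zero during payment 61.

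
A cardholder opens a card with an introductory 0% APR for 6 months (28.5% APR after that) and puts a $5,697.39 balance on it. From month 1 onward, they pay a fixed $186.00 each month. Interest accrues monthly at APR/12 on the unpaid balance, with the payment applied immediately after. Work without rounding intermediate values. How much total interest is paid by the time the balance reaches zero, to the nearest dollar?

Promo months 1–6 at r₀ = 0%/12 = 0; months 7+ at r₁ = 28.5%/12 = 0.02375.
After month 6 (no interest yet): B = $5,697.39 − 6·$186.00 = $4,581.39.
Then at r₁ with $186.00/mo: n₂ = −ln(1 − r₁·B/P)/ln(1+r₁) ≈ 37.47 → 38 more payments.
Total paid = 43·$186.00 + $87.50 = $8,085.50; interest = $8,085.50 − $5,697.39 = $2,388.11.

$2,388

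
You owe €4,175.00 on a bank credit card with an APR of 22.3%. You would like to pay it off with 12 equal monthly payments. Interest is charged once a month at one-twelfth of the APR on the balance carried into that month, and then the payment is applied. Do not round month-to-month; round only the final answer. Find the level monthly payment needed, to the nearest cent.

Monthly rate r = 22.3%/12 = 1.85833% = 0.0185833.
Level-payment amortization: P = B₀·r / (1 − (1+r)^(−n)) = 4175.00·0.0185833 / (1 − 1.01858^(−12)).
Denominator 1 − (1+r)^(−12) = 0.198245859.
P = 77.5854 / 0.198245859 ≈ 391.36.

€391.36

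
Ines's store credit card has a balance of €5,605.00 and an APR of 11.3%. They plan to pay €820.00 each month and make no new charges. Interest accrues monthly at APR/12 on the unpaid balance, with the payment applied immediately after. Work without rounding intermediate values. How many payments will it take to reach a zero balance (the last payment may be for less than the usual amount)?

8 payments

Monthly rate r = 11.3%/12 = 0.941667% = 0.00941667.
Recurrence: B ← B·(1+r) − €820.00.
Month 1: interest €52.78; balance after payment €4,837.78.
Month 2: interest €45.56; balance after payment €4,063.34.
Closed form: n = −ln(1 − rB₀/P)/ln(1+r) = −ln(0.93563)/ln(1.00942) ≈ 7.098, so the balance reaches zero during payment 8.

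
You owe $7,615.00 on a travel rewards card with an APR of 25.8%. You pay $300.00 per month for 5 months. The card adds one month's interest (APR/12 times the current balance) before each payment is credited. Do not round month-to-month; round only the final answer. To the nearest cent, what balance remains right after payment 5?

$6,903.68

Monthly rate r = 25.8%/12 = 2.15% = 0.0215.
Each month: B ← B·(1+r) − $300.00.
Month 1: interest $163.72; balance after payment $7,478.72.
Month 2: interest $160.79; balance after payment $7,339.52.
Month 3: interest $157.80; balance after payment $7,197.31.
Month 4: interest $154.74; balance after payment $7,052.06.
Month 5: interest $151.62; balance after payment $6,903.68.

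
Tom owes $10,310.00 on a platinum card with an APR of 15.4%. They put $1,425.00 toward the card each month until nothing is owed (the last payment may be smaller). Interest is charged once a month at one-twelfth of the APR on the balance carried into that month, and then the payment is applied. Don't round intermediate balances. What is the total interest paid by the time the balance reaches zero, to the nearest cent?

Monthly rate r = 15.4%/12 = 1.28333% = 0.0128333.
Payoff takes n = ⌈−ln(1 − rB₀/P)/ln(1+r)⌉ = ⌈7.642⌉ = 8 payments; the last is $916.87.
Total paid = 7·$1,425.00 + $916.87 = $10,891.87.
Total interest = total paid − principal = $10,891.87 − $10,310.00 = $581.87.

$581.87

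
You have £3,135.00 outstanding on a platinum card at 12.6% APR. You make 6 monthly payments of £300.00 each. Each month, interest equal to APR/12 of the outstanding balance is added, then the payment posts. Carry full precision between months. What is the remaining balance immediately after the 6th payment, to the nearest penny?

£1,489.85

Monthly rate r = 12.6%/12 = 1.05% = 0.0105.
Each month: B ← B·(1+r) − £300.00.
Month 1: interest £32.92; balance after payment £2,867.92.
Month 2: interest £30.11; balance after payment £2,598.03.
Month 3: interest £27.28; balance after payment £2,325.31.
Month 4: interest £24.42; balance after payment £2,049.73.
Month 5: interest £21.52; balance after payment £1,771.25.
Month 6: interest £18.60; balance after payment £1,489.85.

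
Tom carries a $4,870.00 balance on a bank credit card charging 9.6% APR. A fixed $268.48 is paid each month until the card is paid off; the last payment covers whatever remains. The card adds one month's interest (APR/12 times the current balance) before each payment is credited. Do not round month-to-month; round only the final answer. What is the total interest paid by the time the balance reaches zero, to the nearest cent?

Monthly rate r = 9.6%/12 = 0.8% = 0.008.
Payoff takes n = ⌈−ln(1 − rB₀/P)/ln(1+r)⌉ = ⌈19.677⌉ = 20 payments; the last is $181.88.
Total paid = 19·$268.48 + $181.88 = $5,283.00.
Total interest = total paid − principal = $5,283.00 − $4,870.00 = $413.00.

$413.00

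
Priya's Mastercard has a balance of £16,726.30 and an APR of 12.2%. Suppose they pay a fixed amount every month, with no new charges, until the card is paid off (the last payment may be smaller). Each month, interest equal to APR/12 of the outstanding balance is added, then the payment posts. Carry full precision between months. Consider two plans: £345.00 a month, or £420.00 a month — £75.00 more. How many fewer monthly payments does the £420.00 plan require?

16 fewer payments

Monthly rate r = 12.2%/12 = 1.01667% = 0.0101667.
At £345.00/mo: n = ⌈−ln(1 − rB₀/P)/ln(1+r)⌉ = 68 payments (last £45.25); total interest = total paid − £16,726.30 = £6,433.95.
At £420.00/mo: 52 payments (last £129.78); total interest £4,823.48.
Payments saved = 68 − 52 = 16.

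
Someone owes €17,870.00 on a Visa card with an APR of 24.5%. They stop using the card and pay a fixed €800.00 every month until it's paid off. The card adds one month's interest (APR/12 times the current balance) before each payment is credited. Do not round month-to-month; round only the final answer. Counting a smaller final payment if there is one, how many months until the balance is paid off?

31 payments

Monthly rate r = 24.5%/12 = 2.04167% = 0.0204167.
Recurrence: B ← B·(1+r) − €800.00.
Month 1: interest €364.85; balance after payment €17,434.85.
Month 2: interest €355.96; balance after payment €16,990.81.
Closed form: n = −ln(1 − rB₀/P)/ln(1+r) = −ln(0.54394)/ln(1.02042) ≈ 30.128, so the balance reaches zero during payment 31.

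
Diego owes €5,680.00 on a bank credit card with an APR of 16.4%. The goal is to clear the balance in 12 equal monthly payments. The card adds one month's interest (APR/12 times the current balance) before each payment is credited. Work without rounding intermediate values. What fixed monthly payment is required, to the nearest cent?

Monthly rate r = 16.4%/12 = 1.36667% = 0.0136667.
Level-payment amortization: P = B₀·r / (1 − (1+r)^(−n)) = 5680.00·0.0136667 / (1 − 1.01367^(−12)).
Denominator 1 − (1+r)^(−12) = 0.150314876.
P = 77.6267 / 0.150314876 ≈ 516.43.

€516.43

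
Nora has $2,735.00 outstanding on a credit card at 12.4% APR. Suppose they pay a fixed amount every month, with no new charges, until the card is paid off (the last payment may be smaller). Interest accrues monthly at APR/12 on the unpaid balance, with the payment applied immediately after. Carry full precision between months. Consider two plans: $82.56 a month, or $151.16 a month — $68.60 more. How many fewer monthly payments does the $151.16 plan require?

Monthly rate r = 12.4%/12 = 1.03333% = 0.0103333.
At $82.56/mo: n = ⌈−ln(1 − rB₀/P)/ln(1+r)⌉ = 41 payments (last $62.87); total interest = total paid − $2,735.00 = $630.27.
At $151.16/mo: 21 payments (last $20.31); total interest $308.51.
Payments saved = 41 − 21 = 20.

20 fewer payments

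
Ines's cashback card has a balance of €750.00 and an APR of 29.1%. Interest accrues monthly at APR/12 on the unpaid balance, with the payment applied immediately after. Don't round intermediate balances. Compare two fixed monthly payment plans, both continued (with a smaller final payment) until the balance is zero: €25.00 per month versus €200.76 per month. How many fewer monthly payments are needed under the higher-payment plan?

51 fewer payments

Monthly rate r = 29.1%/12 = 2.425% = 0.02425.
At €25.00/mo: n = ⌈−ln(1 − rB₀/P)/ln(1+r)⌉ = 55 payments (last €6.57); total interest = total paid − €750.00 = €606.57.
At €200.76/mo: 4 payments (last €193.47); total interest €45.75.
Payments saved = 55 − 4 = 51.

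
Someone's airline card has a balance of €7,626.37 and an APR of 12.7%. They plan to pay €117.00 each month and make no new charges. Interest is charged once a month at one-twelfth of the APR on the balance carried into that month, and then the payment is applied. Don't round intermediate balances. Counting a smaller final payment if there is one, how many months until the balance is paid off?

Monthly rate r = 12.7%/12 = 1.05833% = 0.0105833.
Recurrence: B ← B·(1+r) − €117.00.
Month 1: interest €80.71; balance after payment €7,590.08.
Month 2: interest €80.33; balance after payment €7,553.41.
Closed form: n = −ln(1 − rB₀/P)/ln(1+r) = −ln(0.31015)/ln(1.01058) ≈ 111.201, so the balance reaches zero during payment 112.

112 payments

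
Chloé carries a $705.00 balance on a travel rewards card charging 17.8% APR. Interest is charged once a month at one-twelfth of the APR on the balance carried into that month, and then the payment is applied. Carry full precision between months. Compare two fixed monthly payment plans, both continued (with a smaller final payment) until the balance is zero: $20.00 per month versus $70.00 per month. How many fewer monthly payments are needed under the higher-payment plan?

40 fewer payments

Monthly rate r = 17.8%/12 = 1.48333% = 0.0148333.
At $20.00/mo: n = ⌈−ln(1 − rB₀/P)/ln(1+r)⌉ = 51 payments (last $5.13); total interest = total paid − $705.00 = $300.13.
At $70.00/mo: 11 payments (last $69.23); total interest $64.23.
Payments saved = 51 − 11 = 40.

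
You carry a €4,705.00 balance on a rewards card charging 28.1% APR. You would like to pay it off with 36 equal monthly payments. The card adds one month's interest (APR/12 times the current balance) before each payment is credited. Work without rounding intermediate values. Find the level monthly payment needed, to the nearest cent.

€194.87

Monthly rate r = 28.1%/12 = 2.34167% = 0.0234167.
Level-payment amortization: P = B₀·r / (1 − (1+r)^(−n)) = 4705.00·0.0234167 / (1 − 1.02342^(−36)).
Denominator 1 − (1+r)^(−36) = 0.565379178.
P = 110.175 / 0.565379178 ≈ 194.87.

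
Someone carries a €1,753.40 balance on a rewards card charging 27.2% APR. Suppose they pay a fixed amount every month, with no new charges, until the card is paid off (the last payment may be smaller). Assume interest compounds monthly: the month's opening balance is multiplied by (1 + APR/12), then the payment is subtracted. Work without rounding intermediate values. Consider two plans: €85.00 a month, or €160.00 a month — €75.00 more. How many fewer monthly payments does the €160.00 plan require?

Monthly rate r = 27.2%/12 = 2.26667% = 0.0226667.
At €85.00/mo: n = ⌈−ln(1 − rB₀/P)/ln(1+r)⌉ = 29 payments (last €10.45); total interest = total paid − €1,753.40 = €637.05.
At €160.00/mo: 13 payments (last €118.74); total interest €285.34.
Payments saved = 29 − 13 = 16.

16 fewer payments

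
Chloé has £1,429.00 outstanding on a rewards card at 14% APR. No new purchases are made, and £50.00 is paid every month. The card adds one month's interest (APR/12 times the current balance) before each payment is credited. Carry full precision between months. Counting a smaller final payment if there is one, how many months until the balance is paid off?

35 months

Monthly rate r = 14%/12 = 1.16667% = 0.0116667.
Recurrence: B ← B·(1+r) − £50.00.
Month 1: interest £16.67; balance after payment £1,395.67.
Month 2: interest £16.28; balance after payment £1,361.95.
Closed form: n = −ln(1 − rB₀/P)/ln(1+r) = −ln(0.66657)/ln(1.01167) ≈ 34.969, so the balance reaches zero during payment 35.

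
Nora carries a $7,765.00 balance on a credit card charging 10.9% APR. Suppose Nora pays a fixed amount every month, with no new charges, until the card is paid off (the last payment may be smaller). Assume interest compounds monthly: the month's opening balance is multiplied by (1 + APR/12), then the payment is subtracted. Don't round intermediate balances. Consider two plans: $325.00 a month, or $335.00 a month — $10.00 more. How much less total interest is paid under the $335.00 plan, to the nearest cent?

$34.60

Monthly rate r = 10.9%/12 = 0.908333% = 0.00908333.
At $325.00/mo: n = ⌈−ln(1 − rB₀/P)/ln(1+r)⌉ = 28 payments (last $18.32); total interest = total paid − $7,765.00 = $1,028.32.
At $335.00/mo: 27 payments (last $48.72); total interest $993.72.
Interest saved = $1,028.32 − $993.72 = $34.60.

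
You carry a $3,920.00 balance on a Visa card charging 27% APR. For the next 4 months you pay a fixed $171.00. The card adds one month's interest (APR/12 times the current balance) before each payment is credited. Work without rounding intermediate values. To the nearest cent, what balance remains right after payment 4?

$3,577.45

Monthly rate r = 27%/12 = 2.25% = 0.0225.
Each month: B ← B·(1+r) − $171.00.
Month 1: interest $88.20; balance after payment $3,837.20.
Month 2: interest $86.34; balance after payment $3,752.54.
Month 3: interest $84.43; balance after payment $3,665.97.
Month 4: interest $82.48; balance after payment $3,577.45.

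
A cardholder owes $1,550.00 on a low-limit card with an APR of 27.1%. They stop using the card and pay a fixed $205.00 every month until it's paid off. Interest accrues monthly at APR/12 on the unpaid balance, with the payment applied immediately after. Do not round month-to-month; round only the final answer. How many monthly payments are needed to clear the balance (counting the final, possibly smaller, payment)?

9 months

Monthly rate r = 27.1%/12 = 2.25833% = 0.0225833.
Recurrence: B ← B·(1+r) − $205.00.
Month 1: interest $35.00; balance after payment $1,380.00.
Month 2: interest $31.17; balance after payment $1,206.17.
Closed form: n = −ln(1 − rB₀/P)/ln(1+r) = −ln(0.82925)/ln(1.02258) ≈ 8.384, so the balance reaches zero during payment 9.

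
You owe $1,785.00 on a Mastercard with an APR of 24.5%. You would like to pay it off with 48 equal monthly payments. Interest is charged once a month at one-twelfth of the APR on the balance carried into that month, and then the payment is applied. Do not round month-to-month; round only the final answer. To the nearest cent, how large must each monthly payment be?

$58.69

Monthly rate r = 24.5%/12 = 2.04167% = 0.0204167.
Level-payment amortization: P = B₀·r / (1 − (1+r)^(−n)) = 1785.00·0.0204167 / (1 − 1.02042^(−48)).
Denominator 1 − (1+r)^(−48) = 0.62096622.
P = 36.4438 / 0.62096622 ≈ 58.69.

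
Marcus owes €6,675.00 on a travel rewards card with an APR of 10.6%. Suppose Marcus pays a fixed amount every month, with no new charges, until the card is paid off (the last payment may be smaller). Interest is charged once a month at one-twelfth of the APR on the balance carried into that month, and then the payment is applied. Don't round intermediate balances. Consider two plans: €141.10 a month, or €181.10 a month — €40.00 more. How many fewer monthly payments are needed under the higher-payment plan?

17 fewer payments

Monthly rate r = 10.6%/12 = 0.883333% = 0.00883333.
At €141.10/mo: n = ⌈−ln(1 − rB₀/P)/ln(1+r)⌉ = 62 payments (last €74.07); total interest = total paid − €6,675.00 = €2,006.17.
At €181.10/mo: 45 payments (last €143.08); total interest €1,436.48.
Payments saved = 62 − 45 = 17.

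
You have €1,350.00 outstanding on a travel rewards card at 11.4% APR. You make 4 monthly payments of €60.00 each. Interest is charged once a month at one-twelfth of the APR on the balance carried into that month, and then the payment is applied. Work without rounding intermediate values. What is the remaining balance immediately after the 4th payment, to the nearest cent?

€1,158.59

Monthly rate r = 11.4%/12 = 0.95% = 0.0095.
Each month: B ← B·(1+r) − €60.00.
Month 1: interest €12.82; balance after payment €1,302.83.
Month 2: interest €12.38; balance after payment €1,255.20.
Month 3: interest €11.92; balance after payment €1,207.13.
Month 4: interest €11.47; balance after payment €1,158.59.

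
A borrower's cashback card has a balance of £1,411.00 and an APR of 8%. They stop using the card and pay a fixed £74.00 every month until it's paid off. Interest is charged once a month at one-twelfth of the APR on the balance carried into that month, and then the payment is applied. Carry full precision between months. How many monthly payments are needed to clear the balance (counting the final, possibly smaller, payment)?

21 payments

Monthly rate r = 8%/12 = 0.666667% = 0.00666667.
Recurrence: B ← B·(1+r) − £74.00.
Month 1: interest £9.41; balance after payment £1,346.41.
Month 2: interest £8.98; balance after payment £1,281.38.
Closed form: n = −ln(1 − rB₀/P)/ln(1+r) = −ln(0.87288)/ln(1.00667) ≈ 20.461, so the balance reaches zero during payment 21.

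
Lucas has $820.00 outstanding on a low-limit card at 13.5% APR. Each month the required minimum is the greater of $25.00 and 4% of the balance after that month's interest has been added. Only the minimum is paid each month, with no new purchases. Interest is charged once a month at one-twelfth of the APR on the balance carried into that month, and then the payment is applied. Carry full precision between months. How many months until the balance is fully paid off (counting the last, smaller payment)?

Monthly rate r = 13.5%/12 = 1.125% = 0.01125.
While 4% of the post-interest balance exceeds $25.00, each month B ← (B·(1+r))·(1 − 0.04), i.e. B shrinks by the factor (1+r)·0.96 = 0.9708.
This holds for months 1–10. Entering month 11 the balance is $609.69; 4% of the post-interest balance is now below $25.00, so the flat $25.00 minimum applies from here.
From month 11 a fixed $25.00 at rate r clears $609.69 in 29 more payments. Total: 10 + 29 = 39 months.

39 months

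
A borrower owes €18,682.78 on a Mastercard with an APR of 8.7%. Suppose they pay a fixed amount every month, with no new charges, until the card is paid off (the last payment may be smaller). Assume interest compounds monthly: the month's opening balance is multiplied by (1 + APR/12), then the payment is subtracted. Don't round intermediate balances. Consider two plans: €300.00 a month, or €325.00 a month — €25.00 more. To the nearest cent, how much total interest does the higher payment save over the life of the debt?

€683.62

Monthly rate r = 8.7%/12 = 0.725% = 0.00725.
At €300.00/mo: n = ⌈−ln(1 − rB₀/P)/ln(1+r)⌉ = 84 payments (last €41.23); total interest = total paid − €18,682.78 = €6,258.45.
At €325.00/mo: 75 payments (last €207.61); total interest €5,574.83.
Interest saved = €6,258.45 − €5,574.83 = €683.62.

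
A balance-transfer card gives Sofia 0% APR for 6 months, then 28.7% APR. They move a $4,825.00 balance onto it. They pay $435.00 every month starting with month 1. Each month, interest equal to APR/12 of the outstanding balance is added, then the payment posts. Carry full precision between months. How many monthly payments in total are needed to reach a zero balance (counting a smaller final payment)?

Promo months 1–6 at r₀ = 0%/12 = 0; months 7+ at r₁ = 28.7%/12 = 0.0239167.
After month 6 (no interest yet): B = $4,825.00 − 6·$435.00 = $2,215.00.
Then at r₁ with $435.00/mo: n₂ = −ln(1 − r₁·B/P)/ln(1+r₁) ≈ 5.49 → 6 more payments.

12 payments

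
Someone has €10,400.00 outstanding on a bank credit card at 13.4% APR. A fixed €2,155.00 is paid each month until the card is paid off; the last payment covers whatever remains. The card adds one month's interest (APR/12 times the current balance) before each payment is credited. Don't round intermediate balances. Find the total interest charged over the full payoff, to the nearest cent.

Monthly rate r = 13.4%/12 = 1.11667% = 0.0111667.
Payoff takes n = ⌈−ln(1 − rB₀/P)/ln(1+r)⌉ = ⌈4.989⌉ = 5 payments; the last is €2,130.44.
Total paid = 4·€2,155.00 + €2,130.44 = €10,750.44.
Total interest = total paid − principal = €10,750.44 − €10,400.00 = €350.44.

€350.44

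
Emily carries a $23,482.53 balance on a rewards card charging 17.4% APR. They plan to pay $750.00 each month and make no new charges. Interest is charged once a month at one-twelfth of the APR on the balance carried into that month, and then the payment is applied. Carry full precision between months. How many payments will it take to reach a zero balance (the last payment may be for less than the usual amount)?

Monthly rate r = 17.4%/12 = 1.45% = 0.0145.
Recurrence: B ← B·(1+r) − $750.00.
Month 1: interest $340.50; balance after payment $23,073.03.
Month 2: interest $334.56; balance after payment $22,657.59.
Closed form: n = −ln(1 − rB₀/P)/ln(1+r) = −ln(0.546)/ln(1.0145) ≈ 42.035, so the balance reaches zero during payment 43.

43 payments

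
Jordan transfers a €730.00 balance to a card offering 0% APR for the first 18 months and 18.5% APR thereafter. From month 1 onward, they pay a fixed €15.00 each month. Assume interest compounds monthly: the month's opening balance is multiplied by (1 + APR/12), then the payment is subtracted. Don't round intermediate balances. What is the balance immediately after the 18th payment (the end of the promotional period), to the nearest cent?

€460.00

Promo months 1–18 at r₀ = 0%/12 = 0; months 19+ at r₁ = 18.5%/12 = 0.0154167.
After month 18 (no interest yet): B = €730.00 − 18·€15.00 = €460.00.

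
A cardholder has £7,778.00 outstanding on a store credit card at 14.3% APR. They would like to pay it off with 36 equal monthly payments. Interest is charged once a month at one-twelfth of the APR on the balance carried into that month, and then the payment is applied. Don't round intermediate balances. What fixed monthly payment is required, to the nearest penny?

£266.97

Monthly rate r = 14.3%/12 = 1.19167% = 0.0119167.
Level-payment amortization: P = B₀·r / (1 − (1+r)^(−n)) = 7778.00·0.0119167 / (1 − 1.01192^(−36)).
Denominator 1 − (1+r)^(−36) = 0.347186635.
P = 92.6878 / 0.347186635 ≈ 266.97.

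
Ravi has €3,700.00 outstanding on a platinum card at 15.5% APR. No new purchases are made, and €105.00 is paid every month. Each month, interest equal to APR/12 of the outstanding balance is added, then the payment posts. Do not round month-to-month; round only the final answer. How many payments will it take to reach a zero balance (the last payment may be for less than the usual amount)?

48 payments

Monthly rate r = 15.5%/12 = 1.29167% = 0.0129167.
Recurrence: B ← B·(1+r) − €105.00.
Month 1: interest €47.79; balance after payment €3,642.79.
Month 2: interest €47.05; balance after payment €3,584.84.
Closed form: n = −ln(1 − rB₀/P)/ln(1+r) = −ln(0.54484)/ln(1.01292) ≈ 47.317, so the balance reaches zero during payment 48.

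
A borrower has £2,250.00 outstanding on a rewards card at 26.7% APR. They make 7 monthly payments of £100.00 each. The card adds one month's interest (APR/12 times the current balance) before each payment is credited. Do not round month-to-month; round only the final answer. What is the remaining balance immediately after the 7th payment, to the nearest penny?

£1,876.22

Monthly rate r = 26.7%/12 = 2.225% = 0.02225.
Each month: B ← B·(1+r) − £100.00.
Month 1: interest £50.06; balance after payment £2,200.06.
Month 2: interest £48.95; balance after payment £2,149.01.
Month 3: interest £47.82; balance after payment £2,096.83.
Month 4: interest £46.65; balance after payment £2,043.48.
Month 5: interest £45.47; balance after payment £1,988.95.
Month 6: interest £44.25; balance after payment £1,933.21.
Month 7: interest £43.01; balance after payment £1,876.22.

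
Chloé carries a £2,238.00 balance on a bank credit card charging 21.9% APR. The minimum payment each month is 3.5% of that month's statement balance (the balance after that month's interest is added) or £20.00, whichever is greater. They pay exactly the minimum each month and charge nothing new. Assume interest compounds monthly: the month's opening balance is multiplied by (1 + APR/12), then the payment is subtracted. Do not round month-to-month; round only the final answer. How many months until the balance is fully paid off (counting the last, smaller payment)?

Monthly rate r = 21.9%/12 = 1.825% = 0.01825.
While 3.5% of the post-interest balance exceeds £20.00, each month B ← (B·(1+r))·(1 − 0.035), i.e. B shrinks by the factor (1+r)·0.965 = 0.98261.
This holds for months 1–79. Entering month 80 the balance is £559.78; 3.5% of the post-interest balance is now below £20.00, so the flat £20.00 minimum applies from here.
From month 80 a fixed £20.00 at rate r clears £559.78 in 40 more payments. Total: 79 + 40 = 119 months.

119 months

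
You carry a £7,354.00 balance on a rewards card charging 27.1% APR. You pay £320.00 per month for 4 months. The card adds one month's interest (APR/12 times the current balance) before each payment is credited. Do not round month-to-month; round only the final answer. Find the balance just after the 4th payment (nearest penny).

Monthly rate r = 27.1%/12 = 2.25833% = 0.0225833.
Each month: B ← B·(1+r) − £320.00.
Month 1: interest £166.08; balance after payment £7,200.08.
Month 2: interest £162.60; balance after payment £7,042.68.
Month 3: interest £159.05; balance after payment £6,881.73.
Month 4: interest £155.41; balance after payment £6,717.14.

£6,717.14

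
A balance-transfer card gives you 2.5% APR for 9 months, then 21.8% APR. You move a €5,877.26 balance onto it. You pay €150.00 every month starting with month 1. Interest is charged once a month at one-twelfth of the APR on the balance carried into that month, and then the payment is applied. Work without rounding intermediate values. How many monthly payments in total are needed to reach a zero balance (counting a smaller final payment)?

Promo months 1–9 at r₀ = 2.5%/12 = 0.00208333; months 10+ at r₁ = 21.8%/12 = 0.0181667.
After month 9: iterate B ← B·(1+r₀) − €150.00 for 9 months → €4,627.08.
Then at r₁ with €150.00/mo: n₂ = −ln(1 − r₁·B/P)/ln(1+r₁) ≈ 45.65 → 46 more payments.

55 payments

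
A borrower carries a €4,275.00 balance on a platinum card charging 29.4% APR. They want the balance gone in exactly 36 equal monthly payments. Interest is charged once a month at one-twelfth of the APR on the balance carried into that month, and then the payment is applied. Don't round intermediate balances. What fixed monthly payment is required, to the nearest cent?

Monthly rate r = 29.4%/12 = 2.45% = 0.0245.
Level-payment amortization: P = B₀·r / (1 − (1+r)^(−n)) = 4275.00·0.0245 / (1 − 1.0245^(−36)).
Denominator 1 − (1+r)^(−36) = 0.581621516.
P = 104.737 / 0.581621516 ≈ 180.08.

€180.08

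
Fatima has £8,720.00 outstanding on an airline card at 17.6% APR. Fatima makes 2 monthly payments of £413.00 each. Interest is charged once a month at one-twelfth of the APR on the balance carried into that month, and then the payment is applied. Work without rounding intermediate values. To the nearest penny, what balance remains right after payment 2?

Monthly rate r = 17.6%/12 = 1.46667% = 0.0146667.
Each month: B ← B·(1+r) − £413.00.
Month 1: interest £127.89; balance after payment £8,434.89.
Month 2: interest £123.71; balance after payment £8,145.61.

£8,145.61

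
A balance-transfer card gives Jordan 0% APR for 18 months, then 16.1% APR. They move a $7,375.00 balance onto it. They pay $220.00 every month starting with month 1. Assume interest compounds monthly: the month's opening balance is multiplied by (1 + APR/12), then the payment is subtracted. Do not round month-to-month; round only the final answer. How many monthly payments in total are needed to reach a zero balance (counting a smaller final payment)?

Promo months 1–18 at r₀ = 0%/12 = 0; months 19+ at r₁ = 16.1%/12 = 0.0134167.
After month 18 (no interest yet): B = $7,375.00 − 18·$220.00 = $3,415.00.
Then at r₁ with $220.00/mo: n₂ = −ln(1 − r₁·B/P)/ln(1+r₁) ≈ 17.52 → 18 more payments.

36 payments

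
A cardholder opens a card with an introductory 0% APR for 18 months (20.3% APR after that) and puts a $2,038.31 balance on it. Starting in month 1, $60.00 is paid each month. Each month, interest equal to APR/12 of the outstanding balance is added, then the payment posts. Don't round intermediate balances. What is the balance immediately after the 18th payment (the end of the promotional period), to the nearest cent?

$958.31

Promo months 1–18 at r₀ = 0%/12 = 0; months 19+ at r₁ = 20.3%/12 = 0.0169167.
After month 18 (no interest yet): B = $2,038.31 − 18·$60.00 = $958.31.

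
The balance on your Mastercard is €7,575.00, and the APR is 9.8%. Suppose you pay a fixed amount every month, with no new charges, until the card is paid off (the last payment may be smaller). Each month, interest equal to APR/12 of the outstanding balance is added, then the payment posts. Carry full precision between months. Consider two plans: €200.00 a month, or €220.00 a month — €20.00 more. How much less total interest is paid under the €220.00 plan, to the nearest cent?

Monthly rate r = 9.8%/12 = 0.816667% = 0.00816667.
At €200.00/mo: n = ⌈−ln(1 − rB₀/P)/ln(1+r)⌉ = 46 payments (last €100.04); total interest = total paid − €7,575.00 = €1,525.04.
At €220.00/mo: 41 payments (last €130.66); total interest €1,355.66.
Interest saved = €1,525.04 − €1,355.66 = €169.38.

€169.38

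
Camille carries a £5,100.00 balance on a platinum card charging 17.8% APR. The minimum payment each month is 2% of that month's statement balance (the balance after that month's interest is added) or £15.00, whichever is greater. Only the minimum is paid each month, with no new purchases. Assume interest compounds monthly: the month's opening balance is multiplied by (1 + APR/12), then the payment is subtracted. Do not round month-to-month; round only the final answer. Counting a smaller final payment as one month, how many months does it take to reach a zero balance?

442 months

Monthly rate r = 17.8%/12 = 1.48333% = 0.0148333.
While 2% of the post-interest balance exceeds £15.00, each month B ← (B·(1+r))·(1 − 0.02), i.e. B shrinks by the factor (1+r)·0.98 = 0.99454.
This holds for months 1–353. Entering month 354 the balance is £737.42; 2% of the post-interest balance is now below £15.00, so the flat £15.00 minimum applies from here.
From month 354 a fixed £15.00 at rate r clears £737.42 in 89 more payments. Total: 353 + 89 = 442 months.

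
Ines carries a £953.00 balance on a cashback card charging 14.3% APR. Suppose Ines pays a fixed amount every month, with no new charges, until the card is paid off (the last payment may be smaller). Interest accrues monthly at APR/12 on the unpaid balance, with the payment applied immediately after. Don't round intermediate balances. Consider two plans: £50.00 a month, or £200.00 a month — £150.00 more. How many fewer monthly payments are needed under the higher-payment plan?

Monthly rate r = 14.3%/12 = 1.19167% = 0.0119167.
At £50.00/mo: n = ⌈−ln(1 − rB₀/P)/ln(1+r)⌉ = 22 payments (last £37.52); total interest = total paid − £953.00 = £134.52.
At £200.00/mo: 5 payments (last £187.03); total interest £34.03.
Payments saved = 22 − 5 = 17.

17 fewer payments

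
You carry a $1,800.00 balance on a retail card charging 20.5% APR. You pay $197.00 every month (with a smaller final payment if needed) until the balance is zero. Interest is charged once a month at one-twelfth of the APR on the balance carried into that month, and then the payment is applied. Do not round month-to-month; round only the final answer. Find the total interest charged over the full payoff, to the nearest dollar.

Monthly rate r = 20.5%/12 = 1.70833% = 0.0170833.
Payoff takes n = ⌈−ln(1 − rB₀/P)/ln(1+r)⌉ = ⌈10.019⌉ = 11 payments; the last is $3.76.
Total paid = 10·$197.00 + $3.76 = $1,973.76.
Total interest = total paid − principal = $1,973.76 − $1,800.00 = $173.76.

$174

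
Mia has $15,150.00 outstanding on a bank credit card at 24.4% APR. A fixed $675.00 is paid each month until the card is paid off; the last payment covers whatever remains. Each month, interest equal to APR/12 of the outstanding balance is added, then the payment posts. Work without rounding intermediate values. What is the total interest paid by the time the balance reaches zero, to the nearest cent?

Monthly rate r = 24.4%/12 = 2.03333% = 0.0203333.
Payoff takes n = ⌈−ln(1 − rB₀/P)/ln(1+r)⌉ = ⌈30.278⌉ = 31 payments; the last is $189.35.
Total paid = 30·$675.00 + $189.35 = $20,439.35.
Total interest = total paid − principal = $20,439.35 − $15,150.00 = $5,289.35.

$5,289.35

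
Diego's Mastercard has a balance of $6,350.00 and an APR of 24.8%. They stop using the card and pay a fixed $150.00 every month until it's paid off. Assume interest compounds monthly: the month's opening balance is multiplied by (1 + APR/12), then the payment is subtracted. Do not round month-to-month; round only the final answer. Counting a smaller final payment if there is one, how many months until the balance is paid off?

Monthly rate r = 24.8%/12 = 2.06667% = 0.0206667.
Recurrence: B ← B·(1+r) − $150.00.
Month 1: interest $131.23; balance after payment $6,331.23.
Month 2: interest $130.85; balance after payment $6,312.08.
Closed form: n = −ln(1 − rB₀/P)/ln(1+r) = −ln(0.12511)/ln(1.02067) ≈ 101.611, so the balance reaches zero during payment 102.

102 months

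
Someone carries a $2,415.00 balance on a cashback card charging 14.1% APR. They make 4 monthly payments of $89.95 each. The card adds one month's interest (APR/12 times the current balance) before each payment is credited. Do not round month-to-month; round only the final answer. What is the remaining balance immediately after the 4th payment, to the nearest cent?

Monthly rate r = 14.1%/12 = 1.175% = 0.01175.
Each month: B ← B·(1+r) − $89.95.
Month 1: interest $28.38; balance after payment $2,353.43.
Month 2: interest $27.65; balance after payment $2,291.13.
Month 3: interest $26.92; balance after payment $2,228.10.
Month 4: interest $26.18; balance after payment $2,164.33.

$2,164.33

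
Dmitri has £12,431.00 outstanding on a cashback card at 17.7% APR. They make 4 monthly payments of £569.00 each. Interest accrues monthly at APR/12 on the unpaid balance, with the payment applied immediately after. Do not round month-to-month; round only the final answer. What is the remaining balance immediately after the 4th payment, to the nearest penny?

Monthly rate r = 17.7%/12 = 1.475% = 0.01475.
Each month: B ← B·(1+r) − £569.00.
Month 1: interest £183.36; balance after payment £12,045.36.
Month 2: interest £177.67; balance after payment £11,654.03.
Month 3: interest £171.90; balance after payment £11,256.92.
Month 4: interest £166.04; balance after payment £10,853.96.

£10,853.96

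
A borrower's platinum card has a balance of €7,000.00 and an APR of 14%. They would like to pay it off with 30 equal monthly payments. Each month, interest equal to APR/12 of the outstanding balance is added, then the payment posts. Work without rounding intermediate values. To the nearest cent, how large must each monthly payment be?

€277.89

Monthly rate r = 14%/12 = 1.16667% = 0.0116667.
Level-payment amortization: P = B₀·r / (1 − (1+r)^(−n)) = 7000.00·0.0116667 / (1 − 1.01167^(−30)).
Denominator 1 − (1+r)^(−30) = 0.293882818.
P = 81.6667 / 0.293882818 ≈ 277.89.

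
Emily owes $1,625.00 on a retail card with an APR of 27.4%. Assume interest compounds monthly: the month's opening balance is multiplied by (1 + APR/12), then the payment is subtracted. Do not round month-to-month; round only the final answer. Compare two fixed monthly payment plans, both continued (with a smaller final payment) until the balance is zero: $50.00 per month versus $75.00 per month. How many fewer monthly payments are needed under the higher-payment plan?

30 fewer payments

Monthly rate r = 27.4%/12 = 2.28333% = 0.0228333.
At $50.00/mo: n = ⌈−ln(1 − rB₀/P)/ln(1+r)⌉ = 61 payments (last $1.18); total interest = total paid − $1,625.00 = $1,376.18.
At $75.00/mo: 31 payments (last $17.93); total interest $642.93.
Payments saved = 61 − 31 = 30.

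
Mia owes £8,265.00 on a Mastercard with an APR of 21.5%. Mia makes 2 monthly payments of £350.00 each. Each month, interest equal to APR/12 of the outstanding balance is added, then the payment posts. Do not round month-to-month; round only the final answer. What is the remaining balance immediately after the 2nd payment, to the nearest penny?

£7,857.54

Monthly rate r = 21.5%/12 = 1.79167% = 0.0179167.
Each month: B ← B·(1+r) − £350.00.
Month 1: interest £148.08; balance after payment £8,063.08.
Month 2: interest £144.46; balance after payment £7,857.54.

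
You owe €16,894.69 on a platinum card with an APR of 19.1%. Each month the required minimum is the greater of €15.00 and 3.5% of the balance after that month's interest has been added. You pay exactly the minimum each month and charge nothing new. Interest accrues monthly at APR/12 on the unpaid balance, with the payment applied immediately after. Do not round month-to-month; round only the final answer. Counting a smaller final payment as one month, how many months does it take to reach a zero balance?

Monthly rate r = 19.1%/12 = 1.59167% = 0.0159167.
While 3.5% of the post-interest balance exceeds €15.00, each month B ← (B·(1+r))·(1 − 0.035), i.e. B shrinks by the factor (1+r)·0.965 = 0.98036.
This holds for months 1–187. Entering month 188 the balance is €413.83; 3.5% of the post-interest balance is now below €15.00, so the flat €15.00 minimum applies from here.
From month 188 a fixed €15.00 at rate r clears €413.83 in 37 more payments. Total: 187 + 37 = 224 months.

224 months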